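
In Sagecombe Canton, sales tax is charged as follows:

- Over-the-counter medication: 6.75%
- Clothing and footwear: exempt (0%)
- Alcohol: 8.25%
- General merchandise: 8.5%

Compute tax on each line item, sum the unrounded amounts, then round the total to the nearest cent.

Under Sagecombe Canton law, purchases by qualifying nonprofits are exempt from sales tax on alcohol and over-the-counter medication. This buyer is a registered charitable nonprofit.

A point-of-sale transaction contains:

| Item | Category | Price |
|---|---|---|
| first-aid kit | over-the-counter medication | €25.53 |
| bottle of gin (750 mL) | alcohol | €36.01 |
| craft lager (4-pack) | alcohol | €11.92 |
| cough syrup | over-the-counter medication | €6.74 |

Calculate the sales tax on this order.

€0.00

First-aid kit €25.53: over-the-counter medication, buyer-exempt → 0% → €0.00
Bottle of gin (750 mL) €36.01: alcohol, buyer-exempt → 0% → €0.00
Craft lager (4-pack) €11.92: alcohol, buyer-exempt → 0% → €0.00
Cough syrup €6.74: over-the-counter medication, buyer-exempt → 0% → €0.00
Unrounded tax sum = €0.00 → €0.00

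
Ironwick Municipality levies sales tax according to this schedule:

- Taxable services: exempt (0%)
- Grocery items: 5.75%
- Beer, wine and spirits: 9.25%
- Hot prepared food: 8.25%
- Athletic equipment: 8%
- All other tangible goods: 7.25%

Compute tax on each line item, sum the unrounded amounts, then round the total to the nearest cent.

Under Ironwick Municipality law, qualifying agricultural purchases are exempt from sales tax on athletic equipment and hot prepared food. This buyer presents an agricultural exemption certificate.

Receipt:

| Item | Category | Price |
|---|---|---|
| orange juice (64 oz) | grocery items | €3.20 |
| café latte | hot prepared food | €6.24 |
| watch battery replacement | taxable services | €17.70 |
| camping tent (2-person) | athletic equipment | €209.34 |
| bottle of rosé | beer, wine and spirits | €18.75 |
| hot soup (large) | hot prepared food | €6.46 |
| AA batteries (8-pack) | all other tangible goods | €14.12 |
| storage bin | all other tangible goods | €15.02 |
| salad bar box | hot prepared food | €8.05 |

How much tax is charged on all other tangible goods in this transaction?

€2.11

AA batteries (8-pack) €14.12: all other tangible goods → 7.25% → €1.0237
Storage bin €15.02: all other tangible goods → 7.25% → €1.08895
Tax on all other tangible goods: unrounded sum = €2.11265 → €2.11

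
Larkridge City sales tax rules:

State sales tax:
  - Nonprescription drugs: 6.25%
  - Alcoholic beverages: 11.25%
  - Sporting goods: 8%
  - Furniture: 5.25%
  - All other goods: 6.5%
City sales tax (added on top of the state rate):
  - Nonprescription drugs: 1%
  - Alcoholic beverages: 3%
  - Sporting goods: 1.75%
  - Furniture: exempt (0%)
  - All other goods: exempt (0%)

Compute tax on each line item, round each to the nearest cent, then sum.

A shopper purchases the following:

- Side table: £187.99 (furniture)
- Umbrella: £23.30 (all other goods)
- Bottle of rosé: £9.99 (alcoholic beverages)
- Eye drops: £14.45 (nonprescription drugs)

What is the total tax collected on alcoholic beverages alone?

Bottle of rosé £9.99: alcoholic beverages → 11.25% + 3% city = 14.25% → £1.42
Tax on alcoholic beverages = £1.42

£1.42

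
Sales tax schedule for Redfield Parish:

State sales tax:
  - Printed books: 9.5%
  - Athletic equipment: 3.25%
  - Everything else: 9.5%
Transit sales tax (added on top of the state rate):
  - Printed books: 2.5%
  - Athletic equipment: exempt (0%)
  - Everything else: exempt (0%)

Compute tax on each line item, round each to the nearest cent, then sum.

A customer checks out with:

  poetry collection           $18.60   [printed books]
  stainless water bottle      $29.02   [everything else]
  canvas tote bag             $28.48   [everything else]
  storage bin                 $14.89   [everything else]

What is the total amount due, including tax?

$100.10

Poetry collection $18.60: printed books → 9.5% + 2.5% transit = 12% → $2.23
Stainless water bottle $29.02: everything else → 9.5% + 0% transit = 9.5% → $2.76
Canvas tote bag $28.48: everything else → 9.5% + 0% transit = 9.5% → $2.71
Storage bin $14.89: everything else → 9.5% + 0% transit = 9.5% → $1.41
Subtotal = $90.99; tax = $9.11; total due = $100.10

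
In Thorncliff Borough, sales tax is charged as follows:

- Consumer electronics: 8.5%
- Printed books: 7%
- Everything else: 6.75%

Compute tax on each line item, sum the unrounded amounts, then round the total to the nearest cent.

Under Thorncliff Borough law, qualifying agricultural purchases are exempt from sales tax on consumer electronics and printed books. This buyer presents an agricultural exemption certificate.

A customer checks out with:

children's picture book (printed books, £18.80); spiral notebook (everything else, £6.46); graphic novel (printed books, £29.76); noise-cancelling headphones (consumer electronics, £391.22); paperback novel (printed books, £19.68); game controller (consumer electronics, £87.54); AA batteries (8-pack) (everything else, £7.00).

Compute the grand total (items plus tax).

Children's picture book £18.80: printed books, buyer-exempt → 0% → £0.00
Spiral notebook £6.46: everything else → 6.75% → £0.43605
Graphic novel £29.76: printed books, buyer-exempt → 0% → £0.00
Noise-cancelling headphones £391.22: consumer electronics, buyer-exempt → 0% → £0.00
Paperback novel £19.68: printed books, buyer-exempt → 0% → £0.00
Game controller £87.54: consumer electronics, buyer-exempt → 0% → £0.00
AA batteries (8-pack) £7.00: everything else → 6.75% → £0.4725
Subtotal = £560.46; unrounded tax = £0.90855 → £0.91; total due = £561.37

£561.37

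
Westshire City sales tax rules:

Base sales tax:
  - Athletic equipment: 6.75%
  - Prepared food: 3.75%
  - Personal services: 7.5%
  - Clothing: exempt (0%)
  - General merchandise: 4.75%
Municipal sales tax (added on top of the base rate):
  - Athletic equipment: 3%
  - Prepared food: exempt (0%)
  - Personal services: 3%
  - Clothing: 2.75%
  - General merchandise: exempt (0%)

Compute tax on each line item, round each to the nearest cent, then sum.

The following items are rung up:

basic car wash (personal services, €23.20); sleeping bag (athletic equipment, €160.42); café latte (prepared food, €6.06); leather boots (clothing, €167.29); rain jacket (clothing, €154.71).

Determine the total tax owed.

Basic car wash €23.20: personal services → 7.5% + 3% municipal = 10.5% → €2.44
Sleeping bag €160.42: athletic equipment → 6.75% + 3% municipal = 9.75% → €15.64
Café latte €6.06: prepared food → 3.75% + 0% municipal = 3.75% → €0.23
Leather boots €167.29: clothing → 0% + 2.75% municipal = 2.75% → €4.60
Rain jacket €154.71: clothing → 0% + 2.75% municipal = 2.75% → €4.25
Total tax = €2.44 + €15.64 + €0.23 + €4.60 + €4.25 = €27.16

€27.16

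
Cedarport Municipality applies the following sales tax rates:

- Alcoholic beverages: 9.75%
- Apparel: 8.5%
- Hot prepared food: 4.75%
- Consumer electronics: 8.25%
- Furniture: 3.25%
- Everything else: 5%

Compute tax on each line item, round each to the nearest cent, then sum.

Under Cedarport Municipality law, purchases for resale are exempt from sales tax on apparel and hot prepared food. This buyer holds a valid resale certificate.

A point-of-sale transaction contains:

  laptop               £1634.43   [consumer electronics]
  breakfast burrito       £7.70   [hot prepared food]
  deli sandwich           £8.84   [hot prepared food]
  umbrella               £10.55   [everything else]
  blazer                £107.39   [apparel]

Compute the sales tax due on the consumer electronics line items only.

Laptop £1634.43: consumer electronics → 8.25% → £134.84
Tax on consumer electronics = £134.84

£134.84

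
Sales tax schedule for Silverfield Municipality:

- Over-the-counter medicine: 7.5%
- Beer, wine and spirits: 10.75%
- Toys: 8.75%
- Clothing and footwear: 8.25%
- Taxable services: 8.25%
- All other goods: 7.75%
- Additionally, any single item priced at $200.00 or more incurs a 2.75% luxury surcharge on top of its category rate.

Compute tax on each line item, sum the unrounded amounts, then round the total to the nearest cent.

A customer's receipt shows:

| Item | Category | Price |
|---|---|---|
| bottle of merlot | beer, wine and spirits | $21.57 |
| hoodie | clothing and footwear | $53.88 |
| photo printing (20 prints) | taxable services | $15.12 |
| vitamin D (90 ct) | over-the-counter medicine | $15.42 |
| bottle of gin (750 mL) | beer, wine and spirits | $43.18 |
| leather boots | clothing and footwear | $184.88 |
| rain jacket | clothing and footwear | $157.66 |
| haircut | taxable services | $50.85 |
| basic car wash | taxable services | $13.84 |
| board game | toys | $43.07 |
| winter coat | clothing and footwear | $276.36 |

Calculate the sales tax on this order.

Bottle of merlot $21.57: beer, wine and spirits → 10.75% → $2.318775
Hoodie $53.88: clothing and footwear → 8.25% → $4.4451
Photo printing (20 prints) $15.12: taxable services → 8.25% → $1.2474
Vitamin D (90 ct) $15.42: over-the-counter medicine → 7.5% → $1.1565
Bottle of gin (750 mL) $43.18: beer, wine and spirits → 10.75% → $4.64185
Leather boots $184.88: clothing and footwear → 8.25% → $15.2526
Rain jacket $157.66: clothing and footwear → 8.25% → $13.00695
Haircut $50.85: taxable services → 8.25% → $4.195125
Basic car wash $13.84: taxable services → 8.25% → $1.1418
Board game $43.07: toys → 8.75% → $3.768625
Winter coat $276.36: clothing and footwear → 8.25% + 2.75% surcharge = 11% → $30.3996
Unrounded tax sum = $81.574325 → $81.57

$81.57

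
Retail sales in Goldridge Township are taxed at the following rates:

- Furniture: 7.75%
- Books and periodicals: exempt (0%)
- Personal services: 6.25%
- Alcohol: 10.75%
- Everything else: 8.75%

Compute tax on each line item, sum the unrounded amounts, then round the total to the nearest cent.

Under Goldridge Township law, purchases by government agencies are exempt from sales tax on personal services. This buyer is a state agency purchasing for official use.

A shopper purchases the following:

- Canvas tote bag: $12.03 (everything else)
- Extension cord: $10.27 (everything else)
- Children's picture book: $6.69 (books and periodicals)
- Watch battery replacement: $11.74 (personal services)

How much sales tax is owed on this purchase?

$1.95

Canvas tote bag $12.03: everything else → 8.75% → $1.052625
Extension cord $10.27: everything else → 8.75% → $0.898625
Children's picture book $6.69: books and periodicals → 0% → $0.00
Watch battery replacement $11.74: personal services, buyer-exempt → 0% → $0.00
Unrounded tax sum = $1.95125 → $1.95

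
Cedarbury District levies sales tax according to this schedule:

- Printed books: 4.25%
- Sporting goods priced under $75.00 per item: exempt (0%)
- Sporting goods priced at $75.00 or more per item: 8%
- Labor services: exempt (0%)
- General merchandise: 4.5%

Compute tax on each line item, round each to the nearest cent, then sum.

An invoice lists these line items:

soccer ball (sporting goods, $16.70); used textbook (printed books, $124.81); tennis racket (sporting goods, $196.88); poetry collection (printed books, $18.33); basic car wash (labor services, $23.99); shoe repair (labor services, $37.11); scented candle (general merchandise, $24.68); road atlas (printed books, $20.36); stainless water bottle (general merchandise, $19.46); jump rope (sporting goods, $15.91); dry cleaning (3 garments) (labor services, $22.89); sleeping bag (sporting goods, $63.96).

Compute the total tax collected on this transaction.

$24.69

Soccer ball $16.70: sporting goods, under $75.00 → 0% → $0.00
Used textbook $124.81: printed books → 4.25% → $5.30
Tennis racket $196.88: sporting goods, $75.00 or more → 8% → $15.75
Poetry collection $18.33: printed books → 4.25% → $0.78
Basic car wash $23.99: labor services → 0% → $0.00
Shoe repair $37.11: labor services → 0% → $0.00
Scented candle $24.68: general merchandise → 4.5% → $1.11
Road atlas $20.36: printed books → 4.25% → $0.87
Stainless water bottle $19.46: general merchandise → 4.5% → $0.88
Jump rope $15.91: sporting goods, under $75.00 → 0% → $0.00
Dry cleaning (3 garments) $22.89: labor services → 0% → $0.00
Sleeping bag $63.96: sporting goods, under $75.00 → 0% → $0.00
Total tax = $5.30 + $15.75 + $0.78 + $1.11 + $0.87 + $0.88 = $24.69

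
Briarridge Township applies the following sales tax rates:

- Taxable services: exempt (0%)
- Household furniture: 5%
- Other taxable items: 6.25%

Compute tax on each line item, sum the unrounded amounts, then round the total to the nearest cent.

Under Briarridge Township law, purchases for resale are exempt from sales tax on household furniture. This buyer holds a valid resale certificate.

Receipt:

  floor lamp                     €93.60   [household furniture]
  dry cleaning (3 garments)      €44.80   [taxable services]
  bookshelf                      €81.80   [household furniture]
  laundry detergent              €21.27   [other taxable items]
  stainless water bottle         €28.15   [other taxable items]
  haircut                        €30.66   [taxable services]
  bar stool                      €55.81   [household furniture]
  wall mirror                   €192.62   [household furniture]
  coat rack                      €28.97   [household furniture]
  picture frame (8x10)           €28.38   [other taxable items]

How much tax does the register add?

Floor lamp €93.60: household furniture, buyer-exempt → 0% → €0.00
Dry cleaning (3 garments) €44.80: taxable services → 0% → €0.00
Bookshelf €81.80: household furniture, buyer-exempt → 0% → €0.00
Laundry detergent €21.27: other taxable items → 6.25% → €1.329375
Stainless water bottle €28.15: other taxable items → 6.25% → €1.759375
Haircut €30.66: taxable services → 0% → €0.00
Bar stool €55.81: household furniture, buyer-exempt → 0% → €0.00
Wall mirror €192.62: household furniture, buyer-exempt → 0% → €0.00
Coat rack €28.97: household furniture, buyer-exempt → 0% → €0.00
Picture frame (8x10) €28.38: other taxable items → 6.25% → €1.77375
Unrounded tax sum = €4.8625 → €4.86

€4.86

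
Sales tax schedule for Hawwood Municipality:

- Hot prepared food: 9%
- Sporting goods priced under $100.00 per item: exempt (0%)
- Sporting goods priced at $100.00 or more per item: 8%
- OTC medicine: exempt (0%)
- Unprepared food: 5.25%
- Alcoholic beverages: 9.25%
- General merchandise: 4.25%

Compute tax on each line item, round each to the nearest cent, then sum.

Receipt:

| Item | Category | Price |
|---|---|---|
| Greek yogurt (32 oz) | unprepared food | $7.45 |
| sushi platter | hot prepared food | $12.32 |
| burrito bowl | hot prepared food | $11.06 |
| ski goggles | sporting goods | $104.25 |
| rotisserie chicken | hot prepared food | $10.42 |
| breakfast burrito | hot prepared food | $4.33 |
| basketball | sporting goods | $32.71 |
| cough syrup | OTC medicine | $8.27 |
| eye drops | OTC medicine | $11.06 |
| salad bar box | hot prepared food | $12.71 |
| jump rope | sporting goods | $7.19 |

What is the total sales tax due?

Greek yogurt (32 oz) $7.45: unprepared food → 5.25% → $0.39
Sushi platter $12.32: hot prepared food → 9% → $1.11
Burrito bowl $11.06: hot prepared food → 9% → $1.00
Ski goggles $104.25: sporting goods, $100.00 or more → 8% → $8.34
Rotisserie chicken $10.42: hot prepared food → 9% → $0.94
Breakfast burrito $4.33: hot prepared food → 9% → $0.39
Basketball $32.71: sporting goods, under $100.00 → 0% → $0.00
Cough syrup $8.27: OTC medicine → 0% → $0.00
Eye drops $11.06: OTC medicine → 0% → $0.00
Salad bar box $12.71: hot prepared food → 9% → $1.14
Jump rope $7.19: sporting goods, under $100.00 → 0% → $0.00
Total tax = $0.39 + $1.11 + $1.00 + $8.34 + $0.94 + $0.39 + $1.14 = $13.31

$13.31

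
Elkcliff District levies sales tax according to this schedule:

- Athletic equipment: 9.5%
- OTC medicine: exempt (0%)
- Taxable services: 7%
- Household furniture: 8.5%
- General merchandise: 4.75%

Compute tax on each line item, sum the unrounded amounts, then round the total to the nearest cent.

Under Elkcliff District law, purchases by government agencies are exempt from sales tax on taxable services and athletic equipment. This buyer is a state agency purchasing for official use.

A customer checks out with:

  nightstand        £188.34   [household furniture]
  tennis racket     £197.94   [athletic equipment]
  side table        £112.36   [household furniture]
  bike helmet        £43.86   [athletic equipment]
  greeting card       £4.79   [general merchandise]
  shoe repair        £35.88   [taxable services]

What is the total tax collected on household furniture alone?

£25.56

Nightstand £188.34: household furniture → 8.5% → £16.0089
Side table £112.36: household furniture → 8.5% → £9.5506
Tax on household furniture: unrounded sum = £25.5595 → £25.56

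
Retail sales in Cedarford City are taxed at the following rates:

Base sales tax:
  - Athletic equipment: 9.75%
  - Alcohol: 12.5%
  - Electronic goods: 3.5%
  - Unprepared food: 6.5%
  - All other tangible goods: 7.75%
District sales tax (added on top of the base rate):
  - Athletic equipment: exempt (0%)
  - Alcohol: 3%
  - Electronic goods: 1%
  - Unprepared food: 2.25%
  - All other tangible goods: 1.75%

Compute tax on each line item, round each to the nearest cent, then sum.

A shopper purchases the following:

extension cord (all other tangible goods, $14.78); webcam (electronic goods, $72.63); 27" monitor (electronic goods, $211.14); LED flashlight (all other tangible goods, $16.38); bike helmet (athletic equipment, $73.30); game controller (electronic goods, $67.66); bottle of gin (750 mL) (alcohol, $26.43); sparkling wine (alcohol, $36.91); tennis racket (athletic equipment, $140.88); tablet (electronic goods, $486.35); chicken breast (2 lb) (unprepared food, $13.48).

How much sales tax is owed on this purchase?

$72.55

Extension cord $14.78: all other tangible goods → 7.75% + 1.75% district = 9.5% → $1.40
Webcam $72.63: electronic goods → 3.5% + 1% district = 4.5% → $3.27
27" monitor $211.14: electronic goods → 3.5% + 1% district = 4.5% → $9.50
LED flashlight $16.38: all other tangible goods → 7.75% + 1.75% district = 9.5% → $1.56
Bike helmet $73.30: athletic equipment → 9.75% + 0% district = 9.75% → $7.15
Game controller $67.66: electronic goods → 3.5% + 1% district = 4.5% → $3.04
Bottle of gin (750 mL) $26.43: alcohol → 12.5% + 3% district = 15.5% → $4.10
Sparkling wine $36.91: alcohol → 12.5% + 3% district = 15.5% → $5.72
Tennis racket $140.88: athletic equipment → 9.75% + 0% district = 9.75% → $13.74
Tablet $486.35: electronic goods → 3.5% + 1% district = 4.5% → $21.89
Chicken breast (2 lb) $13.48: unprepared food → 6.5% + 2.25% district = 8.75% → $1.18
Total tax = $1.40 + $3.27 + $9.50 + $1.56 + $7.15 + $3.04 + $4.10 + $5.72 + $13.74 + $21.89 + $1.18 = $72.55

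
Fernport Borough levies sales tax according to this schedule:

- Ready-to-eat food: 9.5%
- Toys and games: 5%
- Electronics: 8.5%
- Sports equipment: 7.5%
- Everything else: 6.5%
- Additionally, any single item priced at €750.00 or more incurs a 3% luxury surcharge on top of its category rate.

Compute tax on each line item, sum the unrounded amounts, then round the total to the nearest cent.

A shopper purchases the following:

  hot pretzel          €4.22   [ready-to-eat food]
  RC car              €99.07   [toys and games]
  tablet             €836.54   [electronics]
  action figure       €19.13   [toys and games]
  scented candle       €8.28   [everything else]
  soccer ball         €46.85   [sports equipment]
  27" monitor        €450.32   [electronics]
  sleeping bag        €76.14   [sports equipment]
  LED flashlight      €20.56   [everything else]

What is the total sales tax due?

Hot pretzel €4.22: ready-to-eat food → 9.5% → €0.4009
RC car €99.07: toys and games → 5% → €4.9535
Tablet €836.54: electronics → 8.5% + 3% surcharge = 11.5% → €96.2021
Action figure €19.13: toys and games → 5% → €0.9565
Scented candle €8.28: everything else → 6.5% → €0.5382
Soccer ball €46.85: sports equipment → 7.5% → €3.51375
27" monitor €450.32: electronics → 8.5% → €38.2772
Sleeping bag €76.14: sports equipment → 7.5% → €5.7105
LED flashlight €20.56: everything else → 6.5% → €1.3364
Unrounded tax sum = €151.88905 → €151.89

€151.89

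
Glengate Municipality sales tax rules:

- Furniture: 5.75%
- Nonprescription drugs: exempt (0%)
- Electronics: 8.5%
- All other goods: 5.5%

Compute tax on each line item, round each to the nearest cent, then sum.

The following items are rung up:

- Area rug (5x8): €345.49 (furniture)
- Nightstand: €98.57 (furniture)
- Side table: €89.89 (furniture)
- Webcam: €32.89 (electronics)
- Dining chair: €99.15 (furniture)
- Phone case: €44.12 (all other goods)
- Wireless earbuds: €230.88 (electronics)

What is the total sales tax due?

Area rug (5x8) €345.49: furniture → 5.75% → €19.87
Nightstand €98.57: furniture → 5.75% → €5.67
Side table €89.89: furniture → 5.75% → €5.17
Webcam €32.89: electronics → 8.5% → €2.80
Dining chair €99.15: furniture → 5.75% → €5.70
Phone case €44.12: all other goods → 5.5% → €2.43
Wireless earbuds €230.88: electronics → 8.5% → €19.62
Total tax = €19.87 + €5.67 + €5.17 + €2.80 + €5.70 + €2.43 + €19.62 = €61.26

€61.26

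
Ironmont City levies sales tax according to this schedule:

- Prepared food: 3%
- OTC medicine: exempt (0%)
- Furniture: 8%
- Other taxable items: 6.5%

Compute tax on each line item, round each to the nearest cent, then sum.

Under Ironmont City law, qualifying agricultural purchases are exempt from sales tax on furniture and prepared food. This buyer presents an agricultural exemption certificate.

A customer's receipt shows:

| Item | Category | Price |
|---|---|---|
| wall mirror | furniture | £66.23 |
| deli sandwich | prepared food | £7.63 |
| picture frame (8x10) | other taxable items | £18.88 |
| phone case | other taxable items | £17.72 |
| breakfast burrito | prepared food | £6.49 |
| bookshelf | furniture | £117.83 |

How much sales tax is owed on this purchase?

Wall mirror £66.23: furniture, buyer-exempt → 0% → £0.00
Deli sandwich £7.63: prepared food, buyer-exempt → 0% → £0.00
Picture frame (8x10) £18.88: other taxable items → 6.5% → £1.23
Phone case £17.72: other taxable items → 6.5% → £1.15
Breakfast burrito £6.49: prepared food, buyer-exempt → 0% → £0.00
Bookshelf £117.83: furniture, buyer-exempt → 0% → £0.00
Total tax = £1.23 + £1.15 = £2.38

£2.38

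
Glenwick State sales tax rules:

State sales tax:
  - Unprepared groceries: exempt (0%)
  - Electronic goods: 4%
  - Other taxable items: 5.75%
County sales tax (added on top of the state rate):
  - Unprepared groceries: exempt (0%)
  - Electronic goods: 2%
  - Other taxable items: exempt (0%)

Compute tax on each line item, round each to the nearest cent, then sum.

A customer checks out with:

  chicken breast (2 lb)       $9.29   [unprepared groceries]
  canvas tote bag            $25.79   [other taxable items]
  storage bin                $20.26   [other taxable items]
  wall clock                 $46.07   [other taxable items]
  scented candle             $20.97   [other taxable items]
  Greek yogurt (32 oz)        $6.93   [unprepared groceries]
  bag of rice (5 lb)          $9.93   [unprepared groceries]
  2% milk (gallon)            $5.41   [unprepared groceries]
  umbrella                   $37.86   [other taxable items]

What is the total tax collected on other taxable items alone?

Canvas tote bag $25.79: other taxable items → 5.75% + 0% county = 5.75% → $1.48
Storage bin $20.26: other taxable items → 5.75% + 0% county = 5.75% → $1.16
Wall clock $46.07: other taxable items → 5.75% + 0% county = 5.75% → $2.65
Scented candle $20.97: other taxable items → 5.75% + 0% county = 5.75% → $1.21
Umbrella $37.86: other taxable items → 5.75% + 0% county = 5.75% → $2.18
Tax on other taxable items = $1.48 + $1.16 + $2.65 + $1.21 + $2.18 = $8.68

$8.68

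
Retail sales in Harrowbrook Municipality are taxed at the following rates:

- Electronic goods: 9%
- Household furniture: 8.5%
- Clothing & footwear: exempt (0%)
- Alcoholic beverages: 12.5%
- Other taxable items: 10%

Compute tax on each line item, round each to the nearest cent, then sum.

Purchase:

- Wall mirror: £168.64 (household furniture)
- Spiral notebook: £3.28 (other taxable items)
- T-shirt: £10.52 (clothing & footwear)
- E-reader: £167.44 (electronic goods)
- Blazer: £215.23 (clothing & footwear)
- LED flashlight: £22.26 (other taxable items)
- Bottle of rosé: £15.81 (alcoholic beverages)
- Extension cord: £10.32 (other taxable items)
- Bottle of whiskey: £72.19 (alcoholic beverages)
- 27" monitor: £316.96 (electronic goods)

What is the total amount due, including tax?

£1075.17

Wall mirror £168.64: household furniture → 8.5% → £14.33
Spiral notebook £3.28: other taxable items → 10% → £0.33
T-shirt £10.52: clothing & footwear → 0% → £0.00
E-reader £167.44: electronic goods → 9% → £15.07
Blazer £215.23: clothing & footwear → 0% → £0.00
LED flashlight £22.26: other taxable items → 10% → £2.23
Bottle of rosé £15.81: alcoholic beverages → 12.5% → £1.98
Extension cord £10.32: other taxable items → 10% → £1.03
Bottle of whiskey £72.19: alcoholic beverages → 12.5% → £9.02
27" monitor £316.96: electronic goods → 9% → £28.53
Subtotal = £1002.65; tax = £72.52; total due = £1075.17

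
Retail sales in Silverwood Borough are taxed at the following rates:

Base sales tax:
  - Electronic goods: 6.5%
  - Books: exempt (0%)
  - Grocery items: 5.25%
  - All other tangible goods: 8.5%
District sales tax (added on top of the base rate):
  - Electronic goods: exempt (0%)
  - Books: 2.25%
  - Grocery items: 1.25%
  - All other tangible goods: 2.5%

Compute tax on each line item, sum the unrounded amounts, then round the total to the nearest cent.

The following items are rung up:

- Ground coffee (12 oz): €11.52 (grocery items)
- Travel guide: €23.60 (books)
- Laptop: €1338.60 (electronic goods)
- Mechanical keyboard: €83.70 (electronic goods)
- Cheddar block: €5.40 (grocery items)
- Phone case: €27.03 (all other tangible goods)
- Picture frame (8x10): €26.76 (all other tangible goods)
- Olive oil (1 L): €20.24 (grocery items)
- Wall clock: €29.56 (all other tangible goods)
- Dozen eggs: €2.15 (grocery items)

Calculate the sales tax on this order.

€104.70

Ground coffee (12 oz) €11.52: grocery items → 5.25% + 1.25% district = 6.5% → €0.7488
Travel guide €23.60: books → 0% + 2.25% district = 2.25% → €0.531
Laptop €1338.60: electronic goods → 6.5% + 0% district = 6.5% → €87.009
Mechanical keyboard €83.70: electronic goods → 6.5% + 0% district = 6.5% → €5.4405
Cheddar block €5.40: grocery items → 5.25% + 1.25% district = 6.5% → €0.351
Phone case €27.03: all other tangible goods → 8.5% + 2.5% district = 11% → €2.9733
Picture frame (8x10) €26.76: all other tangible goods → 8.5% + 2.5% district = 11% → €2.9436
Olive oil (1 L) €20.24: grocery items → 5.25% + 1.25% district = 6.5% → €1.3156
Wall clock €29.56: all other tangible goods → 8.5% + 2.5% district = 11% → €3.2516
Dozen eggs €2.15: grocery items → 5.25% + 1.25% district = 6.5% → €0.13975
Unrounded tax sum = €104.70415 → €104.70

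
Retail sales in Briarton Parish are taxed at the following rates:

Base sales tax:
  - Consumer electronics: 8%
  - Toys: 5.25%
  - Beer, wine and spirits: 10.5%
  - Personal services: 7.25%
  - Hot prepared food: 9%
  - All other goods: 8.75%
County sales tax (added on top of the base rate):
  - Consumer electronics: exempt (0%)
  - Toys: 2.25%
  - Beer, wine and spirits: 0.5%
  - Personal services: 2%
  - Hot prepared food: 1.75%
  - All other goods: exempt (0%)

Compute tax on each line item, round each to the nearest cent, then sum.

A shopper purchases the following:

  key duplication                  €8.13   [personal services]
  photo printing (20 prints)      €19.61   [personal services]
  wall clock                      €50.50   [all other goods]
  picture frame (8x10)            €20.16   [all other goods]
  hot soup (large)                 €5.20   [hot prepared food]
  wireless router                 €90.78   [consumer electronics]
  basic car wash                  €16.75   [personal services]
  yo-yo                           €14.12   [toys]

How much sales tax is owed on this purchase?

Key duplication €8.13: personal services → 7.25% + 2% county = 9.25% → €0.75
Photo printing (20 prints) €19.61: personal services → 7.25% + 2% county = 9.25% → €1.81
Wall clock €50.50: all other goods → 8.75% + 0% county = 8.75% → €4.42
Picture frame (8x10) €20.16: all other goods → 8.75% + 0% county = 8.75% → €1.76
Hot soup (large) €5.20: hot prepared food → 9% + 1.75% county = 10.75% → €0.56
Wireless router €90.78: consumer electronics → 8% + 0% county = 8% → €7.26
Basic car wash €16.75: personal services → 7.25% + 2% county = 9.25% → €1.55
Yo-yo €14.12: toys → 5.25% + 2.25% county = 7.5% → €1.06
Total tax = €0.75 + €1.81 + €4.42 + €1.76 + €0.56 + €7.26 + €1.55 + €1.06 = €19.17

€19.17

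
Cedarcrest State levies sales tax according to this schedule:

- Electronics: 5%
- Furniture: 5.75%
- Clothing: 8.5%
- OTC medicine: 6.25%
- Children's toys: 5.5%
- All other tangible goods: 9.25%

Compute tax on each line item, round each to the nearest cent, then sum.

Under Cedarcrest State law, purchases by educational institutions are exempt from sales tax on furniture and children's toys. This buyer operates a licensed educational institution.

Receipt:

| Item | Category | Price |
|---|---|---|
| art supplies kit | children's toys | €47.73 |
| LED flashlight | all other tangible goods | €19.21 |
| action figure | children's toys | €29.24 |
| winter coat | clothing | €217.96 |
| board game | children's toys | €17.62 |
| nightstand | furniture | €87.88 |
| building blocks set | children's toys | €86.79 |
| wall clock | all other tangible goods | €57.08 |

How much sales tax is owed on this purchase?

Art supplies kit €47.73: children's toys, buyer-exempt → 0% → €0.00
LED flashlight €19.21: all other tangible goods → 9.25% → €1.78
Action figure €29.24: children's toys, buyer-exempt → 0% → €0.00
Winter coat €217.96: clothing → 8.5% → €18.53
Board game €17.62: children's toys, buyer-exempt → 0% → €0.00
Nightstand €87.88: furniture, buyer-exempt → 0% → €0.00
Building blocks set €86.79: children's toys, buyer-exempt → 0% → €0.00
Wall clock €57.08: all other tangible goods → 9.25% → €5.28
Total tax = €1.78 + €18.53 + €5.28 = €25.59

€25.59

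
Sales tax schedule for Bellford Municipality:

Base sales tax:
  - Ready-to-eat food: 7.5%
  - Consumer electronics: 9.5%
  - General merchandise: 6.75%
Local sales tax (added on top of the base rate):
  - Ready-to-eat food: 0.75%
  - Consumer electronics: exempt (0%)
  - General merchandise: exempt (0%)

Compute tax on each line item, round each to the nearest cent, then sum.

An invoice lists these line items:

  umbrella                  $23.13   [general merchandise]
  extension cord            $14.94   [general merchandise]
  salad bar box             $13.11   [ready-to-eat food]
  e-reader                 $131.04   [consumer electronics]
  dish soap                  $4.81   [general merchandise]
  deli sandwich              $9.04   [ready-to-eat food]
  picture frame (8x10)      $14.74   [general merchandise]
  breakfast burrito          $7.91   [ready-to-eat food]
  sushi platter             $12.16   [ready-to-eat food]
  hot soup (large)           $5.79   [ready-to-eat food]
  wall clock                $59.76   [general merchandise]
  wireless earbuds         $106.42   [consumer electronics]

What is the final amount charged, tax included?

$437.28

Umbrella $23.13: general merchandise → 6.75% + 0% local = 6.75% → $1.56
Extension cord $14.94: general merchandise → 6.75% + 0% local = 6.75% → $1.01
Salad bar box $13.11: ready-to-eat food → 7.5% + 0.75% local = 8.25% → $1.08
E-reader $131.04: consumer electronics → 9.5% + 0% local = 9.5% → $12.45
Dish soap $4.81: general merchandise → 6.75% + 0% local = 6.75% → $0.32
Deli sandwich $9.04: ready-to-eat food → 7.5% + 0.75% local = 8.25% → $0.75
Picture frame (8x10) $14.74: general merchandise → 6.75% + 0% local = 6.75% → $0.99
Breakfast burrito $7.91: ready-to-eat food → 7.5% + 0.75% local = 8.25% → $0.65
Sushi platter $12.16: ready-to-eat food → 7.5% + 0.75% local = 8.25% → $1.00
Hot soup (large) $5.79: ready-to-eat food → 7.5% + 0.75% local = 8.25% → $0.48
Wall clock $59.76: general merchandise → 6.75% + 0% local = 6.75% → $4.03
Wireless earbuds $106.42: consumer electronics → 9.5% + 0% local = 9.5% → $10.11
Subtotal = $402.85; tax = $34.43; total due = $437.28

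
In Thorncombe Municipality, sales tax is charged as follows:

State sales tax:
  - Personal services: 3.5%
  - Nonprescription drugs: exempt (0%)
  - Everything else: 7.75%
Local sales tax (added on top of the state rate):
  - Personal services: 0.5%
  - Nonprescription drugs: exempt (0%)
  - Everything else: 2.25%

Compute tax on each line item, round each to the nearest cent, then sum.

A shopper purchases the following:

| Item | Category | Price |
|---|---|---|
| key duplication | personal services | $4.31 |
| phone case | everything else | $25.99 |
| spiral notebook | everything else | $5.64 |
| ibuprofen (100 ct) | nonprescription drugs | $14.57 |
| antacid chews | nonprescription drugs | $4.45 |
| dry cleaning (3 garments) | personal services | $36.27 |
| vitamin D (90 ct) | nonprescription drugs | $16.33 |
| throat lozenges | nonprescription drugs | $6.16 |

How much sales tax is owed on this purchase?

$4.78

Key duplication $4.31: personal services → 3.5% + 0.5% local = 4% → $0.17
Phone case $25.99: everything else → 7.75% + 2.25% local = 10% → $2.60
Spiral notebook $5.64: everything else → 7.75% + 2.25% local = 10% → $0.56
Ibuprofen (100 ct) $14.57: nonprescription drugs → 0% + 0% local = 0% → $0.00
Antacid chews $4.45: nonprescription drugs → 0% + 0% local = 0% → $0.00
Dry cleaning (3 garments) $36.27: personal services → 3.5% + 0.5% local = 4% → $1.45
Vitamin D (90 ct) $16.33: nonprescription drugs → 0% + 0% local = 0% → $0.00
Throat lozenges $6.16: nonprescription drugs → 0% + 0% local = 0% → $0.00
Total tax = $0.17 + $2.60 + $0.56 + $1.45 = $4.78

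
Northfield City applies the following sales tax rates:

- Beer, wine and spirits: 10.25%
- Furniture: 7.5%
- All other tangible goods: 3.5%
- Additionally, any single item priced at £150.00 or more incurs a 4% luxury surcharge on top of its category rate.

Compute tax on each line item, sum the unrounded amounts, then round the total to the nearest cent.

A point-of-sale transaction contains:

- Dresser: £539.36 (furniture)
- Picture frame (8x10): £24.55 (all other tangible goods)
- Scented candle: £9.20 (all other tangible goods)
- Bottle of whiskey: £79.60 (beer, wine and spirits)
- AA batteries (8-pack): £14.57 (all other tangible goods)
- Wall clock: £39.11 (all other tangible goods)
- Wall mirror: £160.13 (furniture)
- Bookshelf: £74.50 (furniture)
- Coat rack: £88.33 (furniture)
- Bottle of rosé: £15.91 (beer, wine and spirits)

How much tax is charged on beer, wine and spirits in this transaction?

Bottle of whiskey £79.60: beer, wine and spirits → 10.25% → £8.159
Bottle of rosé £15.91: beer, wine and spirits → 10.25% → £1.630775
Tax on beer, wine and spirits: unrounded sum = £9.789775 → £9.79

£9.79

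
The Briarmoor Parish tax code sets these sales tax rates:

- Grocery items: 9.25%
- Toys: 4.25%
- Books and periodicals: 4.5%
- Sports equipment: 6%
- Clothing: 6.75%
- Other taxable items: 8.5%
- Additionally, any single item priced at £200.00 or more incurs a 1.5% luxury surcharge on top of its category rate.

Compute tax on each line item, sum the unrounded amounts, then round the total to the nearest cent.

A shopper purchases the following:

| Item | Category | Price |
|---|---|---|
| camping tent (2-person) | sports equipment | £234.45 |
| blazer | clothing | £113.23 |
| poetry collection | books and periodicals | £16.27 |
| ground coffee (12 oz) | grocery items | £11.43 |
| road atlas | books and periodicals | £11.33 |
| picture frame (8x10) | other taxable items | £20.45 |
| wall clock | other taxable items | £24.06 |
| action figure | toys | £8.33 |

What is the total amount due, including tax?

£471.21

Camping tent (2-person) £234.45: sports equipment → 6% + 1.5% surcharge = 7.5% → £17.58375
Blazer £113.23: clothing → 6.75% → £7.643025
Poetry collection £16.27: books and periodicals → 4.5% → £0.73215
Ground coffee (12 oz) £11.43: grocery items → 9.25% → £1.057275
Road atlas £11.33: books and periodicals → 4.5% → £0.50985
Picture frame (8x10) £20.45: other taxable items → 8.5% → £1.73825
Wall clock £24.06: other taxable items → 8.5% → £2.0451
Action figure £8.33: toys → 4.25% → £0.354025
Subtotal = £439.55; unrounded tax = £31.663425 → £31.66; total due = £471.21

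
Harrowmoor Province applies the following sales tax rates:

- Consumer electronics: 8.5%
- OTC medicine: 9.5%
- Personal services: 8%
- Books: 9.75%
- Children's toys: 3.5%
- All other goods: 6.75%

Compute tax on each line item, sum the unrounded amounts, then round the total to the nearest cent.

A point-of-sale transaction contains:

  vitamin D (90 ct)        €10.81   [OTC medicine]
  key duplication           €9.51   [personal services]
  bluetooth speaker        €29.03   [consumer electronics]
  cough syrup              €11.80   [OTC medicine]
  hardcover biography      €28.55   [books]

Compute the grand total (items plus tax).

€97.86

Vitamin D (90 ct) €10.81: OTC medicine → 9.5% → €1.02695
Key duplication €9.51: personal services → 8% → €0.7608
Bluetooth speaker €29.03: consumer electronics → 8.5% → €2.46755
Cough syrup €11.80: OTC medicine → 9.5% → €1.121
Hardcover biography €28.55: books → 9.75% → €2.783625
Subtotal = €89.70; unrounded tax = €8.159925 → €8.16; total due = €97.86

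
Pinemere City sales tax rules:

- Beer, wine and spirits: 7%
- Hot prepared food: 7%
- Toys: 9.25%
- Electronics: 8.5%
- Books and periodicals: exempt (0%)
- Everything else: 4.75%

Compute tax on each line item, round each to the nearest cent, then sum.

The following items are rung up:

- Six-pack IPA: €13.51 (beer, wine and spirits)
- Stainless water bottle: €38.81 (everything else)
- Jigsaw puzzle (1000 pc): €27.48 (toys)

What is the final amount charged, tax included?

Six-pack IPA €13.51: beer, wine and spirits → 7% → €0.95
Stainless water bottle €38.81: everything else → 4.75% → €1.84
Jigsaw puzzle (1000 pc) €27.48: toys → 9.25% → €2.54
Subtotal = €79.80; tax = €5.33; total due = €85.13

€85.13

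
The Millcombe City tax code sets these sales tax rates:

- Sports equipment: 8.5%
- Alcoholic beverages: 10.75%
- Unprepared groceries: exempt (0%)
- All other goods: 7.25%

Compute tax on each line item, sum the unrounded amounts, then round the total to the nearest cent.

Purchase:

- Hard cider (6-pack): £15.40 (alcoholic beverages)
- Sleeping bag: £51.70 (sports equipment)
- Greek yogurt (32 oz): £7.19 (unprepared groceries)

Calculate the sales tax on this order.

Hard cider (6-pack) £15.40: alcoholic beverages → 10.75% → £1.6555
Sleeping bag £51.70: sports equipment → 8.5% → £4.3945
Greek yogurt (32 oz) £7.19: unprepared groceries → 0% → £0.00
Unrounded tax sum = £6.05 → £6.05

£6.05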